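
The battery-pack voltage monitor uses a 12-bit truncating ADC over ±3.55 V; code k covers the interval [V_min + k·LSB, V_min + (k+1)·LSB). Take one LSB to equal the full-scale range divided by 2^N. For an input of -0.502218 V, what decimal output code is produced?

1758

Full-scale range = 3.55 V − (-3.55 V) = 7.1 V. LSB = 7.1 V / 2^12 ≈ 1.733 mV.
(V_in − V_min) × 2^12/range = (-0.502218 − (-3.55)) × 4096/7.1 = 1758.270.
Floor → code = 1758.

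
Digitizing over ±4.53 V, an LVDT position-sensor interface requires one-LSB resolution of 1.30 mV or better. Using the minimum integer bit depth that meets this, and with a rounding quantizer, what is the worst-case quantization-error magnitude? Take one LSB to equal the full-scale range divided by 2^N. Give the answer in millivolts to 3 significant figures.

Span: 4.53 V − (-4.53 V) = 9.06 V.
Required number of levels: 9.06/1.30 mV = 6969.2; smallest N with 2^N ≥ that is 13.
LSB = 9.06 V ÷ 2^13 = 9.06/8192 V = 1.1060 mV.
Max error for round-to-nearest is LSB/2 = 0.553 mV.

0.553 mV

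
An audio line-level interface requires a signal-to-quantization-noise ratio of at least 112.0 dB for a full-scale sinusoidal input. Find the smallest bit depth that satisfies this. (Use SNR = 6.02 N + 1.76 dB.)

Solving 6.02 N ≥ 112.0 − 1.76: N ≥ 18.312. Round up → N = 19.

19 bits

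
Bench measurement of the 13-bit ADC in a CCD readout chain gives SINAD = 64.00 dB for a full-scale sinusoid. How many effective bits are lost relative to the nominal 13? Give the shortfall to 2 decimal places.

Effective bits = (64.00 − 1.76)/6.02 = 10.3389.
13 − 10.3389 = 2.66 bits below nominal.

2.66 bits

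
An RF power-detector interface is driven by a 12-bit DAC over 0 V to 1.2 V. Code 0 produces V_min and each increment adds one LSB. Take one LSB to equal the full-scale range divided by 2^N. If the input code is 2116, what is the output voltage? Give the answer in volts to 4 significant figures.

Span = 1.2 V. LSB = 1.2 V / 2^12.
Output = V_min + (2116/4096) × range = 0 + 0.516602 × 1.2 V
      = 0 V + 0.619922 V = 0.619922 V.

0.6199 V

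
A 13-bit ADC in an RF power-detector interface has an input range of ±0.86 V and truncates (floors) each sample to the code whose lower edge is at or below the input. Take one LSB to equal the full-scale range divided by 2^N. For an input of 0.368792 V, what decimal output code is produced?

Full-scale range = 0.86 V − (-0.86 V) = 1.72 V. LSB = 1.72 V / 2^13 ≈ 210.0 µV.
V_in − V_min = 0.368792 − (-0.86) = 1.228792 V.
Divide by LSB: 1.228792 × 8192/1.72 = 5852.4791.
Truncating gives code 5852.

5852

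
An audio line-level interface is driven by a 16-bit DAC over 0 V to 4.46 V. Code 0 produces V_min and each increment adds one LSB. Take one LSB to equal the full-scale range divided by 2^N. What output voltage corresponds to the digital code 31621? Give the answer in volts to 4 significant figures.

V_FS = 4.46 V. LSB = 4.46 V / 2^16.
Output = V_min + (31621/65536) × range = 0 + 0.482498 × 4.46 V
      = 0 V + 2.15194 V = 2.15194 V.

2.152 V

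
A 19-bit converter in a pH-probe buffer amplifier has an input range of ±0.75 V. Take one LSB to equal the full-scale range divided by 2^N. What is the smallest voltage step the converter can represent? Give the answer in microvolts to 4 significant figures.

2.861 µV

Range = 0.75 − (-0.75) = 1.5 V.
Number of codes = 2^19 = 524288.
One LSB is 1.5 V / 524288 = 2.861 µV.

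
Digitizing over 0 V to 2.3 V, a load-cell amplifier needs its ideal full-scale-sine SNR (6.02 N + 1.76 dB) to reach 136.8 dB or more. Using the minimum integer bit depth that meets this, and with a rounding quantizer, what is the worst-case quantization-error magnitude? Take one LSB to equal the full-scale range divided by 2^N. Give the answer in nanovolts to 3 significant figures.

137 nV

Span = 2.3 V.
6.02 N + 1.76 ≥ 136.8 gives N ≥ 22.432, so the minimum integer is 23.
LSB = 2.3 V / 2^23 = 274.18 nV.
Half an LSB is 137 nV.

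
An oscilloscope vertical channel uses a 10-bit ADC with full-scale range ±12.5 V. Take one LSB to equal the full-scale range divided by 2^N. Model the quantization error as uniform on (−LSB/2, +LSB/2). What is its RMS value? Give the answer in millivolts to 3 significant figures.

Span: 12.5 V − (-12.5 V) = 25 V.
LSB = 25 V ÷ 2^10 = 25/1024 V = 24.414 mV.
For a uniform distribution on [−LSB/2, +LSB/2], V_rms = LSB/√12 = 24.414 mV/3.4641 = 7.05 mV.

7.05 mV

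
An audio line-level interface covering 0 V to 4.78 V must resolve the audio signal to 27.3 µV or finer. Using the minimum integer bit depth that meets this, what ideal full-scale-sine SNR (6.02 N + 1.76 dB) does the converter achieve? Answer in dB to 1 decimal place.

110.1 dB

V_FS = 4.78 V.
Required number of levels: 4.78/27.3 µV = 175090; smallest N with 2^N ≥ that is 18.
Ideal SNR at N = 18: 6.02·18 + 1.76 = 110.1 dB.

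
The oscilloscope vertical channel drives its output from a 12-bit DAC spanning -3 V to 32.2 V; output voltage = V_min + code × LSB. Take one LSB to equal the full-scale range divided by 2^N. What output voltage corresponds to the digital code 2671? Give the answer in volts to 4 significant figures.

Range = 32.2 − (-3) = 35.2 V. LSB = 35.2 V / 2^12.
V_out = V_min + code × LSB = -3 V + 2671 × 35.2 V / 4096
      = -3 + 22.9539 = 19.9539 V.

19.95 V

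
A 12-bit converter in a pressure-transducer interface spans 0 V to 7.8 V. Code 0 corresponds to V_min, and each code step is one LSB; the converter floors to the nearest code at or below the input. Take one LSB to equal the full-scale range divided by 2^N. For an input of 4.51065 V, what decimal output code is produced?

2368

V_FS = 7.8 V. LSB = 7.8 V / 2^12 ≈ 1.904 mV.
(V_in − V_min) × 2^12/range = (4.51065 − (0)) × 4096/7.8 = 2368.670.
Floor → code = 2368.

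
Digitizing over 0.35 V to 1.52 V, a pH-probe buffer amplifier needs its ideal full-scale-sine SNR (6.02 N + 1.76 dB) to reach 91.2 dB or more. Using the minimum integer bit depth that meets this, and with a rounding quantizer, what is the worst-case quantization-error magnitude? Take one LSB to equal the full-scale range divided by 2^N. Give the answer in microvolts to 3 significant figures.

The full-scale span is 1.52 − (0.35) = 1.17 V.
N ≥ (91.2 − 1.76)/6.02 = 14.857 → N_min = 15.
Step size = 1.17/32768 V = 35.706 µV.
Max error for round-to-nearest is LSB/2 = 17.9 µV.

17.9 µV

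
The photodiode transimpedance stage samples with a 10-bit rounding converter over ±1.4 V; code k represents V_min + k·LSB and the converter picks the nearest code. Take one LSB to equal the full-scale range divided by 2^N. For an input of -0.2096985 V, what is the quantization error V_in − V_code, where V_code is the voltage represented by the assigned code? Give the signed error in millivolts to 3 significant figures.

The full-scale span is 1.4 − (-1.4) = 2.8 V. LSB = 2.8 V / 2^10 ≈ 2.734 mV.
(-0.2096985 − (-1.4)) / LSB = 1.1903015 × 1024/2.8 = 435.3103. Nearest integer: k = 435.
V_code = V_min + k × range/2^10 = -1.4 + 435 × 2.8/1024 = -0.2105468750 V.
V_in − V_code = -0.2096985 − (-0.2105468750) = +0.848 mV.

+0.848 mV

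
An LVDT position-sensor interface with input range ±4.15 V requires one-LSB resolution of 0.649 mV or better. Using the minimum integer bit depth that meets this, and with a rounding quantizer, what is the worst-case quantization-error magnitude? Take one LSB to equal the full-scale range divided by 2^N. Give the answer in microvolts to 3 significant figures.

253 µV

Range = 4.15 − (-4.15) = 8.3 V.
Need 2^N ≥ 8.3 V / 0.649 mV = 12790 → N_min = 14.
LSB = 8.3 V ÷ 2^14 = 8.3/16384 V = 0.50659 mV.
Max error for round-to-nearest is LSB/2 = 253 µV.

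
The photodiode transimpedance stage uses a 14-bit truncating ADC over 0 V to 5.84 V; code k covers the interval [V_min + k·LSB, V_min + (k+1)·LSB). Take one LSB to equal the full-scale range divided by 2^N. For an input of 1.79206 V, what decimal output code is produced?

Range is 5.84 V. LSB = 5.84 V / 2^14 ≈ 356.4 µV.
V_in − V_min = 1.79206 − (0) = 1.79206 V.
Divide by LSB: 1.79206 × 16384/5.84 = 5027.5875.
Truncating gives code 5027.

5027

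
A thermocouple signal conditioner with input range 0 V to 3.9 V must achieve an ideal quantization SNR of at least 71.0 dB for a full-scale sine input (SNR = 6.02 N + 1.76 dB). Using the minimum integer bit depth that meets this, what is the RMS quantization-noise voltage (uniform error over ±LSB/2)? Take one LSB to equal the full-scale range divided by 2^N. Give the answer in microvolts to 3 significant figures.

275 µV

Span = 3.9 V.
Solving 6.02 N ≥ 71.0 − 1.76: N ≥ 11.502. Round up → N = 12.
One LSB is 3.9 V / 4096 = 0.95215 mV.
RMS noise = LSB/√12 = 275 µV.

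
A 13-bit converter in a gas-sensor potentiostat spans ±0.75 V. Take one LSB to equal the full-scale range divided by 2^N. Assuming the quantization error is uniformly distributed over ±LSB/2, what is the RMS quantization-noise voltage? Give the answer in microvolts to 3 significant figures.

Span: 0.75 V − (-0.75 V) = 1.5 V.
Step size = 1.5/8192 V = 183.11 µV.
V_rms = LSB/√12 = 183.11 µV / √12 = 52.9 µV.

52.9 µV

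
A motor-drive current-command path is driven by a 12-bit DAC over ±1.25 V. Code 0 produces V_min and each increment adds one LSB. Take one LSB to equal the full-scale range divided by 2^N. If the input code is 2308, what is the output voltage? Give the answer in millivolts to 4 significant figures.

158.7 mV

Span: 1.25 V − (-1.25 V) = 2.5 V. LSB = 2.5 V / 2^12.
V_out = -1.25 + 2308 × (2.5/4096) V
      = -1.25 + 1.40869 = 0.158691 V.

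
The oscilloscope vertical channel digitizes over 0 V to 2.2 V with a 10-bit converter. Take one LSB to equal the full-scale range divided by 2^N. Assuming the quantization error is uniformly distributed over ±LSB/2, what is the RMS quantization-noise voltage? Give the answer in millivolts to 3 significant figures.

V_FS = 2.2 V.
One LSB is 2.2 V / 1024 = 2.1484 mV.
RMS of a uniform error over width LSB is LSB/√12 = 0.620 mV.

0.620 mV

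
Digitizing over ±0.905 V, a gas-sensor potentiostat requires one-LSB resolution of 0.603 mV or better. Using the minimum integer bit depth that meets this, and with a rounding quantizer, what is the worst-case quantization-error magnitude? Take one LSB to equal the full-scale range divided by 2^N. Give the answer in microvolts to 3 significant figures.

221 µV

Span: 0.905 V − (-0.905 V) = 1.81 V.
Levels needed ≥ 1.81/0.603 mV = 3002. 2^12 = 4096 suffices, so N_min = 12.
One LSB is 1.81 V / 4096 = 441.89 µV.
Max error for round-to-nearest is LSB/2 = 221 µV.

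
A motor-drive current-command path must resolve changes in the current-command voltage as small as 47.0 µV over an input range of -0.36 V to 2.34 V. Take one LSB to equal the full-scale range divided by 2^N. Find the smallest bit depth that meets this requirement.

Range = 2.34 − (-0.36) = 2.7 V.
Need 2^N ≥ 2.7 V / 47.0 µV = 57450 → N_min = 16.

16 bits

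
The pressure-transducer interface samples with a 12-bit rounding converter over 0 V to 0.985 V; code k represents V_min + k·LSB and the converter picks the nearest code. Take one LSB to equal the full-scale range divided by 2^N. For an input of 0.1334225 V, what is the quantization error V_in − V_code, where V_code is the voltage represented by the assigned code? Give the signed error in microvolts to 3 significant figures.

−43.1 µV

Range is 0.985 V. LSB = 0.985 V / 2^12 ≈ 240.5 µV.
Position in LSBs: (0.1334225 − (0)) × 4096/0.985 = 554.8209; rounding gives k = 555.
V_code = 0 + (555/4096) × 0.985 = 0.1334655762 V.
e = 0.1334225 − (0.1334655762) = −43.1 µV.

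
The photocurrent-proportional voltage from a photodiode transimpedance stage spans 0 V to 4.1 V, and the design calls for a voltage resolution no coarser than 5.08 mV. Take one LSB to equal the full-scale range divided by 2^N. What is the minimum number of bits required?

10 bits

Range is 4.1 V.
Need 2^N ≥ 4.1 V / 5.08 mV = 807.1 → N_min = 10.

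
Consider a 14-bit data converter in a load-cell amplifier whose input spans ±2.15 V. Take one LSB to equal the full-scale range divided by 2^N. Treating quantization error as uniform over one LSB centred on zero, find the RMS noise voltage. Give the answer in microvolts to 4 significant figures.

75.76 µV

Range = 2.15 − (-2.15) = 4.3 V.
Step size = 4.3/16384 V = 262.451 µV.
V_rms = LSB/√12 = 262.451 µV / √12 = 75.76 µV.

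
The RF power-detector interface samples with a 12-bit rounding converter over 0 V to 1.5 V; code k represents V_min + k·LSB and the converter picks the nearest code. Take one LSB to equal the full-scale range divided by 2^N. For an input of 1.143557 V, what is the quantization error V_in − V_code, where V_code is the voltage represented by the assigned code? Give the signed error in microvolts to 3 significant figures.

Range is 1.5 V. LSB = 1.5 V / 2^12 ≈ 366.2 µV.
(1.143557 − (0)) / LSB = 1.143557 × 4096/1.5 = 3122.6730. Nearest integer: k = 3123.
V_code = 0 + (3123/4096) × 1.5 = 1.143676758 V.
V_in − V_code = 1.143557 − (1.143676758) = −120 µV.

−120 µV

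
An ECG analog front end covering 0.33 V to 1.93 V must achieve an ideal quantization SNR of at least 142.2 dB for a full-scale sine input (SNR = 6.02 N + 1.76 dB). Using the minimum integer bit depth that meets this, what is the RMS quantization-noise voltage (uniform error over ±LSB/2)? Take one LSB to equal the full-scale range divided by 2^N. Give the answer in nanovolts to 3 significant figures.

27.5 nV

The full-scale span is 1.93 − (0.33) = 1.6 V.
6.02 N + 1.76 ≥ 142.2 gives N ≥ 23.329, so the minimum integer is 24.
LSB = 1.6 V ÷ 2^24 = 1.6/16777216 V = 95.367 nV.
σ_q = LSB/√12 = 95.367 nV/3.4641 = 27.5 nV.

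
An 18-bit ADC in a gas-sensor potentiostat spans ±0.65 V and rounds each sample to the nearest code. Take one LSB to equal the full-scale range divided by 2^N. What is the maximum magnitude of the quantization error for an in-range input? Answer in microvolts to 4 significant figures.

Range = 0.65 − (-0.65) = 1.3 V.
One LSB is 1.3 V / 262144 = 4.95911 µV.
|e|_max = LSB/2 = 2.480 µV.

2.480 µV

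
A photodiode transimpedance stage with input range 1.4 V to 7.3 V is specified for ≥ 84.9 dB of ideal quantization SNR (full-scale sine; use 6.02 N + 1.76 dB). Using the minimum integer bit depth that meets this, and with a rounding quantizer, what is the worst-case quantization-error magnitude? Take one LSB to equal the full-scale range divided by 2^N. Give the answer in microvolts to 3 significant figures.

180 µV

Full-scale range = 7.3 V − (1.4 V) = 5.9 V.
Required N = ⌈(84.9 − 1.76)/6.02⌉ = ⌈13.811⌉ = 14.
One LSB is 5.9 V / 16384 = 360.11 µV.
Half an LSB is 180 µV.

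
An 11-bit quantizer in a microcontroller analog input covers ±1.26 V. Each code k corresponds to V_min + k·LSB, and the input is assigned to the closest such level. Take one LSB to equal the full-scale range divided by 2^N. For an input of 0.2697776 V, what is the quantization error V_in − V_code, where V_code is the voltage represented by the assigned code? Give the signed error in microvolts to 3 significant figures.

Span: 1.26 V − (-1.26 V) = 2.52 V. LSB = 2.52 V / 2^11 ≈ 1.230 mV.
(V_in − V_min)/LSB = (0.2697776 − (-1.26)) × 2048/2.52 = 1243.2478 → nearest code k = 1243.
Reconstructed level: -1.26 + 1243 × 2.52/2048 V = 0.2694726563 V.
e = 0.2697776 − (0.2694726563) = +305 µV.

+305 µV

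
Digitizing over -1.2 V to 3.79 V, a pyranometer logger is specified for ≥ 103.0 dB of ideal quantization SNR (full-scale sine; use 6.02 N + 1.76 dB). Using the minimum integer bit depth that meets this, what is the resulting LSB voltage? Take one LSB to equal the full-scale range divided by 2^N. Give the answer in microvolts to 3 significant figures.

38.1 µV

Full-scale range = 3.79 V − (-1.2 V) = 4.99 V.
6.02 N + 1.76 ≥ 103.0 gives N ≥ 16.817, so the minimum integer is 17.
LSB = 4.99 V ÷ 2^17 = 4.99/131072 V = 38.1 µV.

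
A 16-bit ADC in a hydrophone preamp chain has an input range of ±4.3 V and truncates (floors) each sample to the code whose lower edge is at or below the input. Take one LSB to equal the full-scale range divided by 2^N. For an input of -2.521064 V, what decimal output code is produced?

Full-scale range = 4.3 V − (-4.3 V) = 8.6 V. LSB = 8.6 V / 2^16 ≈ 131.2 µV.
code = ⌊(V_in − V_min)/LSB⌋ = ⌊(V_in − V_min) × 2^16 / range⌋
     = ⌊(-2.521064 − (-4.3)) × 65536 / 8.6⌋ = ⌊1.778936 × 65536/8.6⌋
     = ⌊13556.320⌋ = 13556.

13556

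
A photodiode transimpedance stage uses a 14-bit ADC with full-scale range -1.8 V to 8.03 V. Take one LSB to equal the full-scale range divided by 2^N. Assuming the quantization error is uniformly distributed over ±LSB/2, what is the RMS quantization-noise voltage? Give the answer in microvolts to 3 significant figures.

Full-scale range = 8.03 V − (-1.8 V) = 9.83 V.
Step size = 9.83/16384 V = 0.59998 mV.
RMS of a uniform error over width LSB is LSB/√12 = 173 µV.

173 µV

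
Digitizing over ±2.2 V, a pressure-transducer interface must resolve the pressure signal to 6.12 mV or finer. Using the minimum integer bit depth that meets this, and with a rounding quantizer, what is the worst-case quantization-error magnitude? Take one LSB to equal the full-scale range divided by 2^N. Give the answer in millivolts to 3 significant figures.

2.15 mV

Full-scale range = 2.2 V − (-2.2 V) = 4.4 V.
Required number of levels: 4.4/6.12 mV = 718.95; smallest N with 2^N ≥ that is 10.
Step size = 4.4/1024 V = 4.2969 mV.
Max error for round-to-nearest is LSB/2 = 2.15 mV.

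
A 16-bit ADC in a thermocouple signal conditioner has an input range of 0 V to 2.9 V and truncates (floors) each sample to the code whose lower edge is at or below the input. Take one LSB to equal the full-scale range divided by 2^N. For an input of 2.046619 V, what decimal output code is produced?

Range is 2.9 V. LSB = 2.9 V / 2^16 ≈ 44.25 µV.
(V_in − V_min) × 2^16/range = (2.046619 − (0)) × 65536/2.9 = 46250.766.
Floor → code = 46250.

46250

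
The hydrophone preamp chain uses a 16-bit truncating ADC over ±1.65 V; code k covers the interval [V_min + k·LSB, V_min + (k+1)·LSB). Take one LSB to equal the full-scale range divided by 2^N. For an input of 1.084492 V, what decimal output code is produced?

Range = 1.65 − (-1.65) = 3.3 V. LSB = 3.3 V / 2^16 ≈ 50.35 µV.
V_in − V_min = 1.084492 − (-1.65) = 2.734492 V.
Divide by LSB: 2.734492 × 65536/3.3 = 54305.3539.
Truncating gives code 54305.

54305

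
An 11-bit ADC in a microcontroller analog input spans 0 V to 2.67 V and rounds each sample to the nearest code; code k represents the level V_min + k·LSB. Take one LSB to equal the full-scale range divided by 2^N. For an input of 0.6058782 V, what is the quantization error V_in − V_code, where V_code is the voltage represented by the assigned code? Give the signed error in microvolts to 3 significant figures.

−347 µV

V_FS = 2.67 V. LSB = 2.67 V / 2^11 ≈ 1.304 mV.
Position in LSBs: (0.6058782 − (0)) × 2048/2.67 = 464.7335; rounding gives k = 465.
V_code = V_min + k × range/2^11 = 0 + 465 × 2.67/2048 = 0.6062255859 V.
V_in − V_code = 0.6058782 − (0.6062255859) = −347 µV.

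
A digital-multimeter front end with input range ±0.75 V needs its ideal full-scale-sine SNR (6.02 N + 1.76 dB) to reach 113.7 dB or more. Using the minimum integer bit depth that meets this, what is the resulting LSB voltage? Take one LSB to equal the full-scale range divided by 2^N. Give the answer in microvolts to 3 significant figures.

2.86 µV

The full-scale span is 0.75 − (-0.75) = 1.5 V.
Solving 6.02 N ≥ 113.7 − 1.76: N ≥ 18.595. Round up → N = 19.
LSB = 1.5 V / 2^19 = 2.86 µV.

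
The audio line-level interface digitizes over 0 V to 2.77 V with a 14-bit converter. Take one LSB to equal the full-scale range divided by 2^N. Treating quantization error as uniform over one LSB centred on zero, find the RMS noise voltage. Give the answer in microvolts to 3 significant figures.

48.8 µV

Range is 2.77 V.
LSB = 2.77 V ÷ 2^14 = 2.77/16384 V = 169.07 µV.
For a uniform distribution on [−LSB/2, +LSB/2], V_rms = LSB/√12 = 169.07 µV/3.4641 = 48.8 µV.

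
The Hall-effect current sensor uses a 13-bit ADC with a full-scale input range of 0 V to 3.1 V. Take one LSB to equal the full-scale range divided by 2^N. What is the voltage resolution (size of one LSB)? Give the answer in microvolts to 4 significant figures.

Full-scale range = 3.1 V.
2^13 = 8192 levels.
Step size = 3.1/8192 V = 378.4 µV.

378.4 µV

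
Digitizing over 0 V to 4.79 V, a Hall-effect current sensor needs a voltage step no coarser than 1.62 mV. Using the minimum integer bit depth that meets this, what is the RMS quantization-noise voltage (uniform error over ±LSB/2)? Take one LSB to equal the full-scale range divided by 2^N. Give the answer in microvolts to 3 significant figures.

Full-scale range = 4.79 V.
Need 2^N ≥ 4.79 V / 1.62 mV = 2957 → N_min = 12.
LSB = 4.79 V / 2^12 = 1.1694 mV.
σ_q = LSB/√12 = 1.1694 mV/3.4641 = 338 µV.

338 µV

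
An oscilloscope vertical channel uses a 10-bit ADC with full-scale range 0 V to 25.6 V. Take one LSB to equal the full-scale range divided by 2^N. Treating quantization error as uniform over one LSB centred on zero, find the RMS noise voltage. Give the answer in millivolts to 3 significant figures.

7.22 mV

V_FS = 25.6 V.
Step size = 25.6/1024 V = 25.000 mV.
For a uniform distribution on [−LSB/2, +LSB/2], V_rms = LSB/√12 = 25.000 mV/3.4641 = 7.22 mV.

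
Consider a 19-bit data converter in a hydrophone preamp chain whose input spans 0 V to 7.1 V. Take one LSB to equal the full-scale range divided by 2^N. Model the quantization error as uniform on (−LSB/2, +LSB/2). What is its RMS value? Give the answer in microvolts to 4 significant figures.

Range is 7.1 V.
LSB = 7.1 V / 2^19 = 13.5422 µV.
RMS of a uniform error over width LSB is LSB/√12 = 3.909 µV.

3.909 µV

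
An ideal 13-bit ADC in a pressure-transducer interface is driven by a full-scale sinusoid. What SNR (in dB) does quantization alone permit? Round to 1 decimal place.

Ideal quantization SNR: 6.02 × 13 + 1.76 dB = 80.0 dB.

80.0 dB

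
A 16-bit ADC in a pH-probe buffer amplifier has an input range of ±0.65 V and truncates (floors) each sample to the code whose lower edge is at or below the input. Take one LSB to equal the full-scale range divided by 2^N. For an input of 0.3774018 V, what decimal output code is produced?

The full-scale span is 0.65 − (-0.65) = 1.3 V. LSB = 1.3 V / 2^16 ≈ 19.84 µV.
V_in − V_min = 0.3774018 − (-0.65) = 1.0274018 V.
Divide by LSB: 1.0274018 × 65536/1.3 = 51793.6957.
Truncating gives code 51793.

51793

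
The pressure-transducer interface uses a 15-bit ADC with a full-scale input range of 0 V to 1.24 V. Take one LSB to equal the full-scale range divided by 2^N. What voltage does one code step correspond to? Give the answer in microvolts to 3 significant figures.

Full-scale range = 1.24 V.
There are 2^15 = 32768 steps.
Step size = 1.24/32768 V = 37.8 µV.

37.8 µV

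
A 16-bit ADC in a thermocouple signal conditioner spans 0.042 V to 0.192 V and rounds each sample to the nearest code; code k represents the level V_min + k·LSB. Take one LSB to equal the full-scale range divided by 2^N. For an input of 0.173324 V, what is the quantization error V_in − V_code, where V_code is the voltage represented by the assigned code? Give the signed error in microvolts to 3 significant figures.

Full-scale range = 0.192 V − (0.042 V) = 0.15 V. LSB = 0.15 V / 2^16 ≈ 2.289 µV.
(V_in − V_min)/LSB = (0.173324 − (0.042)) × 65536/0.15 = 57376.3311 → nearest code k = 57376.
Reconstructed level: 0.042 + 57376 × 0.15/65536 V = 0.17332324219 V.
Error = V_in − V_code = 0.173324 − (0.17332324219) = +0.758 µV.

+0.758 µV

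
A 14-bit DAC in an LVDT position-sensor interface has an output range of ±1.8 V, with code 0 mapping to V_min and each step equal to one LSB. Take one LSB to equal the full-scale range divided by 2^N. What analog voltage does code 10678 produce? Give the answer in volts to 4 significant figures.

0.5462 V

Span: 1.8 V − (-1.8 V) = 3.6 V. LSB = 3.6 V / 2^14.
V_out = -1.8 + 10678 × (3.6/16384) V
      = -1.8 V + 2.34624 V = 0.546240 V.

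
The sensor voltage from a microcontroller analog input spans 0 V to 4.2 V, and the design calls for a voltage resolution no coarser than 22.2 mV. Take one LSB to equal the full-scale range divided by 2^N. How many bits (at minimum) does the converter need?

8 bits

Full-scale range = 4.2 V.
Need 2^N ≥ 4.2 V / 22.2 mV = 189.2 → N_min = 8.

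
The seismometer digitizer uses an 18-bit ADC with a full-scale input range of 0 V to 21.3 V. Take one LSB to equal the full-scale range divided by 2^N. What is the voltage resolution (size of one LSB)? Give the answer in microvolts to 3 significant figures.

81.3 µV

Full-scale range = 21.3 V.
Number of codes = 2^18 = 262144.
Step size = 21.3/262144 V = 81.3 µV.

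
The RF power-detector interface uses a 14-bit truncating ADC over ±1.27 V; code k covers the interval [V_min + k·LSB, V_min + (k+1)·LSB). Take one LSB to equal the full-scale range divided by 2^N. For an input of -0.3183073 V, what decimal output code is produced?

6138

Full-scale range = 1.27 V − (-1.27 V) = 2.54 V. LSB = 2.54 V / 2^14 ≈ 155.0 µV.
(V_in − V_min) × 2^14/range = (-0.3183073 − (-1.27)) × 16384/2.54 = 6138.793.
Floor → code = 6138.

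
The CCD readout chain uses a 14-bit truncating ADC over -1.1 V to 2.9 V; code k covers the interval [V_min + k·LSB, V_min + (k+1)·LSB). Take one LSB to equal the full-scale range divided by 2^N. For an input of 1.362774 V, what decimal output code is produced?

Range = 2.9 − (-1.1) = 4 V. LSB = 4 V / 2^14 ≈ 244.1 µV.
V_in − V_min = 1.362774 − (-1.1) = 2.462774 V.
Divide by LSB: 2.462774 × 16384/4 = 10087.5223.
Truncating gives code 10087.

10087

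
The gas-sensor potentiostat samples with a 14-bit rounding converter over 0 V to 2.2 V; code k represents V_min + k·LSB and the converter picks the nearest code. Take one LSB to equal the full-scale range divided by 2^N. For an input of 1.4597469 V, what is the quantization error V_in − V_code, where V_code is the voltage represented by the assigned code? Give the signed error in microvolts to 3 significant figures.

Full-scale range = 2.2 V. LSB = 2.2 V / 2^14 ≈ 134.3 µV.
(1.4597469 − (0)) / LSB = 1.4597469 × 16384/2.2 = 10871.1333. Nearest integer: k = 10871.
Reconstructed level: 0 + 10871 × 2.2/16384 V = 1.4597290039 V.
e = 1.4597469 − (1.4597290039) = +17.9 µV.

+17.9 µV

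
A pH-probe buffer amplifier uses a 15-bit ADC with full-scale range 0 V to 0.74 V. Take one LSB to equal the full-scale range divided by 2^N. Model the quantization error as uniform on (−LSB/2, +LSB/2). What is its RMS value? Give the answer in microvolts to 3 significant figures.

6.52 µV

Span = 0.74 V.
Step size = 0.74/32768 V = 22.583 µV.
σ_q = LSB/√12 = 22.583 µV/3.4641 = 6.52 µV.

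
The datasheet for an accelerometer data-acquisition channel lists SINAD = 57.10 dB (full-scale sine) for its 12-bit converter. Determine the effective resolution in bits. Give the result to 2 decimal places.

9.19 bits

ENOB = (57.10 − 1.76)/6.02 = 9.1927 bits.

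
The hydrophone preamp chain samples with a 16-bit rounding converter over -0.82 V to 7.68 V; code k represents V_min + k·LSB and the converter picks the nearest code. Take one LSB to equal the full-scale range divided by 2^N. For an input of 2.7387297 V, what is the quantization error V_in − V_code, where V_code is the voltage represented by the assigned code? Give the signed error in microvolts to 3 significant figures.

Range = 7.68 − (-0.82) = 8.5 V. LSB = 8.5 V / 2^16 ≈ 129.7 µV.
(V_in − V_min)/LSB = (2.7387297 − (-0.82)) × 65536/8.5 = 27438.2247 → nearest code k = 27438.
Reconstructed level: -0.82 + 27438 × 8.5/65536 V = 2.7387005615 V.
V_in − V_code = 2.7387297 − (2.7387005615) = +29.1 µV.

+29.1 µV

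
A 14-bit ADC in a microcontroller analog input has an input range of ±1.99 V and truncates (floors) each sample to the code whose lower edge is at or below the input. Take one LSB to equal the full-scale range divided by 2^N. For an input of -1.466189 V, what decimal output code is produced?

Range = 1.99 − (-1.99) = 3.98 V. LSB = 3.98 V / 2^14 ≈ 242.9 µV.
code = ⌊(V_in − V_min)/LSB⌋ = ⌊(V_in − V_min) × 2^14 / range⌋
     = ⌊(-1.466189 − (-1.99)) × 16384 / 3.98⌋ = ⌊0.523811 × 16384/3.98⌋
     = ⌊2156.311⌋ = 2156.

2156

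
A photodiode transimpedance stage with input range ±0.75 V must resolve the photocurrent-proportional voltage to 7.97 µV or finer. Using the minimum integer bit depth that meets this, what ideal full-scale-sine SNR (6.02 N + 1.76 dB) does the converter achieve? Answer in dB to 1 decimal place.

110.1 dB

Full-scale range = 0.75 V − (-0.75 V) = 1.5 V.
Required number of levels: 1.5/7.97 µV = 188210; smallest N with 2^N ≥ that is 18.
6.02(18) + 1.76 = 110.12 dB.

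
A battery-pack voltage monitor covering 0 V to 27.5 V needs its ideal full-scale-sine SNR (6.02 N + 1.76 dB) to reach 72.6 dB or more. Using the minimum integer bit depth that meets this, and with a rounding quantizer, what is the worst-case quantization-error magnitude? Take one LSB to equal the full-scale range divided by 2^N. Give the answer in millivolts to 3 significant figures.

V_FS = 27.5 V.
N ≥ (72.6 − 1.76)/6.02 = 11.767 → N_min = 12.
LSB = 27.5 V / 2^12 = 6.7139 mV.
Max error for round-to-nearest is LSB/2 = 3.36 mV.

3.36 mV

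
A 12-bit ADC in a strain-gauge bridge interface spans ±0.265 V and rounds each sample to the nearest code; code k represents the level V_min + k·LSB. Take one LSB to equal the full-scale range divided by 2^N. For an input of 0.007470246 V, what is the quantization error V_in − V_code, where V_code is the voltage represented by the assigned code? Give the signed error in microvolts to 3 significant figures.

−34.6 µV

The full-scale span is 0.265 − (-0.265) = 0.53 V. LSB = 0.53 V / 2^12 ≈ 129.4 µV.
Position in LSBs: (0.007470246 − (-0.265)) × 4096/0.53 = 2105.7323; rounding gives k = 2106.
V_code = V_min + k × range/2^12 = -0.265 + 2106 × 0.53/4096 = 0.007504882813 V.
e = 0.007470246 − (0.007504882813) = −34.6 µV.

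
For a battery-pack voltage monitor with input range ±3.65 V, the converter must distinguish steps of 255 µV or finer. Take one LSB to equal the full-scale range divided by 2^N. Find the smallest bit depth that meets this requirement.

Range = 3.65 − (-3.65) = 7.3 V.
Need 2^N ≥ 7.3 V / 255 µV = 28630 → N_min = 15.

15 bits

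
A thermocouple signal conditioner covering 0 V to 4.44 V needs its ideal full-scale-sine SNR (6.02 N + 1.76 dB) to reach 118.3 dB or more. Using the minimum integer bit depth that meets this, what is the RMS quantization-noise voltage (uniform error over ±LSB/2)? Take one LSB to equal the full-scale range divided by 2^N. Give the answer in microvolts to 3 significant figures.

1.22 µV

Span = 4.44 V.
6.02 N + 1.76 ≥ 118.3 gives N ≥ 19.359, so the minimum integer is 20.
LSB = 4.44 V ÷ 2^20 = 4.44/1048576 V = 4.2343 µV.
V_rms = LSB/√12 = 1.22 µV.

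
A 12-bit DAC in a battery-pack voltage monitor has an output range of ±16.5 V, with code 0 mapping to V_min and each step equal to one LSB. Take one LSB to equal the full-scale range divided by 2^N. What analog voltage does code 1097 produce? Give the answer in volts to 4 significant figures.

Range = 16.5 − (-16.5) = 33 V. LSB = 33 V / 2^12.
Output = V_min + (1097/4096) × range = -16.5 + 0.267822 × 33 V
      = -16.5 + 8.83813 = -7.66187 V.

-7.662 V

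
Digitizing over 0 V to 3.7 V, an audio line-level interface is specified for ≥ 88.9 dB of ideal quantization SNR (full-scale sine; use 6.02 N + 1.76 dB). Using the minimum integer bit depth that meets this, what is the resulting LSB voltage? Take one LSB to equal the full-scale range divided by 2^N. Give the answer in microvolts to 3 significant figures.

113 µV

V_FS = 3.7 V.
N ≥ (88.9 − 1.76)/6.02 = 14.475 → N_min = 15.
LSB = 3.7 V ÷ 2^15 = 3.7/32768 V = 113 µV.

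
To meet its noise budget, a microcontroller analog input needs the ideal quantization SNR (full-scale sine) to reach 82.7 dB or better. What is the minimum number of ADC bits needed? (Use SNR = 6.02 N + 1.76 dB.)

Solving 6.02 N ≥ 82.7 − 1.76: N ≥ 13.445. Round up → N = 14.

14 bits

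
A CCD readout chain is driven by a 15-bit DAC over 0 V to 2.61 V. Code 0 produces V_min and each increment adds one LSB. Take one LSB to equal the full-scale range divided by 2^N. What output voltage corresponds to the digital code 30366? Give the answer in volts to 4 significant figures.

Full-scale range = 2.61 V. LSB = 2.61 V / 2^15.
V_out = V_min + code × LSB = 0 V + 30366 × 2.61 V / 32768
      = 0 V + 2.41868 V = 2.41868 V.

2.419 V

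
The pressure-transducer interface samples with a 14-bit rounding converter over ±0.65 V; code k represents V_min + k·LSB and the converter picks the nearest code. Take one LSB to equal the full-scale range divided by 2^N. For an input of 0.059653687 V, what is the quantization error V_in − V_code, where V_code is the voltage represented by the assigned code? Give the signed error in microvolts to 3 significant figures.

−14.3 µV

Full-scale range = 0.65 V − (-0.65 V) = 1.3 V. LSB = 1.3 V / 2^14 ≈ 79.35 µV.
(V_in − V_min)/LSB = (0.059653687 − (-0.65)) × 16384/1.3 = 8943.8200 → nearest code k = 8944.
Reconstructed level: -0.65 + 8944 × 1.3/16384 V = 0.059667968750 V.
Error = V_in − V_code = 0.059653687 − (0.059667968750) = −14.3 µV.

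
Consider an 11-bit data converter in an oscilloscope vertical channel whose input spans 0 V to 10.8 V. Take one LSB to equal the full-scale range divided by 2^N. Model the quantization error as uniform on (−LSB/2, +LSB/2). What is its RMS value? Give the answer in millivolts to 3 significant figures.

1.52 mV

Span = 10.8 V.
One LSB is 10.8 V / 2048 = 5.2734 mV.
σ_q = LSB/√12 = 5.2734 mV/3.4641 = 1.52 mV.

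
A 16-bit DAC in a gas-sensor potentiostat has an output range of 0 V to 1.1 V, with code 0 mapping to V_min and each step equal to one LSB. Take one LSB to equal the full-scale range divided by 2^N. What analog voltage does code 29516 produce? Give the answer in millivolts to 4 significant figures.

495.4 mV

Full-scale range = 1.1 V. LSB = 1.1 V / 2^16.
V_out = 0 + 29516 × (1.1/65536) V
      = 0 V + 0.495416 V = 0.495416 V.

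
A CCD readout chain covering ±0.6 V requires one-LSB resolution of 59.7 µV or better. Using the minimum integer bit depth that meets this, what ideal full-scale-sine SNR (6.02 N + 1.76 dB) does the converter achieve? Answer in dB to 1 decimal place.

The full-scale span is 0.6 − (-0.6) = 1.2 V.
Required number of levels: 1.2/59.7 µV = 20101; smallest N with 2^N ≥ that is 15.
Ideal SNR at N = 15: 6.02·15 + 1.76 = 92.1 dB.

92.1 dB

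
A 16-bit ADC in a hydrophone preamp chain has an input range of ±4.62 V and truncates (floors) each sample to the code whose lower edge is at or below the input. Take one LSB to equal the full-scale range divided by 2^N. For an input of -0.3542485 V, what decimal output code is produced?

30255

Range = 4.62 − (-4.62) = 9.24 V. LSB = 9.24 V / 2^16 ≈ 141.0 µV.
code = ⌊(V_in − V_min)/LSB⌋ = ⌊(V_in − V_min) × 2^16 / range⌋
     = ⌊(-0.3542485 − (-4.62)) × 65536 / 9.24⌋ = ⌊4.2657515 × 65536/9.24⌋
     = ⌊30255.443⌋ = 30255.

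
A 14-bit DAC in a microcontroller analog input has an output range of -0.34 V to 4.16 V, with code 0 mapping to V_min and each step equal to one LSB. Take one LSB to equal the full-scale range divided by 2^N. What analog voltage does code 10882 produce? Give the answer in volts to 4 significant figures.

Span: 4.16 V − (-0.34 V) = 4.5 V. LSB = 4.5 V / 2^14.
V_out = -0.34 + 10882 × (4.5/16384) V
      = -0.34 V + 2.98883 V = 2.64883 V.

2.649 V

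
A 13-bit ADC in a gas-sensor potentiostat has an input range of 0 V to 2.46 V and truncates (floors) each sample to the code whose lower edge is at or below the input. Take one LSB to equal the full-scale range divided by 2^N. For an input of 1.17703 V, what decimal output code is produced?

3919

Span = 2.46 V. LSB = 2.46 V / 2^13 ≈ 300.3 µV.
V_in − V_min = 1.17703 − (0) = 1.17703 V.
Divide by LSB: 1.17703 × 8192/2.46 = 3919.6056.
Truncating gives code 3919.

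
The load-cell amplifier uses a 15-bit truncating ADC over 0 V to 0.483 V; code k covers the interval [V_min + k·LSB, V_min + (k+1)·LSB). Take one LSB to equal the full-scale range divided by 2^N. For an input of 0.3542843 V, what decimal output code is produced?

Range is 0.483 V. LSB = 0.483 V / 2^15 ≈ 14.74 µV.
V_in − V_min = 0.3542843 − (0) = 0.3542843 V.
Divide by LSB: 0.3542843 × 32768/0.483 = 24035.5858.
Truncating gives code 24035.

24035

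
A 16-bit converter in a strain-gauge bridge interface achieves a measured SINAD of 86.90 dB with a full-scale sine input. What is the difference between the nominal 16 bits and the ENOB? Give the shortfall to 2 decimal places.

1.86 bits

N_eff = (86.90 − 1.76)/6.02 = 14.1429 bits.
Shortfall = 16 − 14.1429 = 1.8571 bits.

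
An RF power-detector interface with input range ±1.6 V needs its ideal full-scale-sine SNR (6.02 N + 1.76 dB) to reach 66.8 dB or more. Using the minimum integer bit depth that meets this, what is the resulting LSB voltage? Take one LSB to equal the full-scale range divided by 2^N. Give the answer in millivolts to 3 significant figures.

1.56 mV

Span: 1.6 V − (-1.6 V) = 3.2 V.
Solving 6.02 N ≥ 66.8 − 1.76: N ≥ 10.804. Round up → N = 11.
Step size = 3.2/2048 V = 1.56 mV.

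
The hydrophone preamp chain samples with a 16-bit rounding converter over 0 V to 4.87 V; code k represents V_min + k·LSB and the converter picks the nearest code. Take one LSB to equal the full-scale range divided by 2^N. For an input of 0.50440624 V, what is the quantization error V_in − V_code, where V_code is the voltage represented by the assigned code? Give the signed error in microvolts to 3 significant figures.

−12.1 µV

Range is 4.87 V. LSB = 4.87 V / 2^16 ≈ 74.31 µV.
(0.50440624 − (0)) / LSB = 0.50440624 × 65536/4.87 = 6787.8372. Nearest integer: k = 6788.
V_code = V_min + k × range/2^16 = 0 + 6788 × 4.87/65536 = 0.50441833496 V.
Error = V_in − V_code = 0.50440624 − (0.50441833496) = −12.1 µV.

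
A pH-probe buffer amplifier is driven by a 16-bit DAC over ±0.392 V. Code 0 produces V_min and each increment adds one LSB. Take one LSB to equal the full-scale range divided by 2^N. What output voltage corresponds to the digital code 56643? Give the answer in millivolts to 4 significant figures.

Range = 0.392 − (-0.392) = 0.784 V. LSB = 0.784 V / 2^16.
V_out = -0.392 + 56643 × (0.784/65536) V
      = -0.392 V + 0.677614 V = 0.285614 V.

285.6 mV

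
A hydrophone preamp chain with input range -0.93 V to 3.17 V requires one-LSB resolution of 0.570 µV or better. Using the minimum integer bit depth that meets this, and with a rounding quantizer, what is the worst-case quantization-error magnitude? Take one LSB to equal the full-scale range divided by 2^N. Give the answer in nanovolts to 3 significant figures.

244 nV

The full-scale span is 3.17 − (-0.93) = 4.1 V.
4.1 V / 0.570 µV = 7.193e6. Since 2^22 = 4194304 and 2^23 = 8388608, N = 23.
One LSB is 4.1 V / 8388608 = 488.76 nV.
Half an LSB is 244 nV.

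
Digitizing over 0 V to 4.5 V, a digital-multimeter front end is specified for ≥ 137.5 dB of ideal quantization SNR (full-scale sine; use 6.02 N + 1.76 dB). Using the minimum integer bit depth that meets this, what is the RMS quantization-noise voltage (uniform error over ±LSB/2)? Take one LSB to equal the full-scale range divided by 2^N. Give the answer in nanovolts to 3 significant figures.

155 nV

Range is 4.5 V.
N ≥ (137.5 − 1.76)/6.02 = 22.548 → N_min = 23.
Step size = 4.5/8388608 V = 0.53644 µV.
RMS noise = LSB/√12 = 155 nV.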